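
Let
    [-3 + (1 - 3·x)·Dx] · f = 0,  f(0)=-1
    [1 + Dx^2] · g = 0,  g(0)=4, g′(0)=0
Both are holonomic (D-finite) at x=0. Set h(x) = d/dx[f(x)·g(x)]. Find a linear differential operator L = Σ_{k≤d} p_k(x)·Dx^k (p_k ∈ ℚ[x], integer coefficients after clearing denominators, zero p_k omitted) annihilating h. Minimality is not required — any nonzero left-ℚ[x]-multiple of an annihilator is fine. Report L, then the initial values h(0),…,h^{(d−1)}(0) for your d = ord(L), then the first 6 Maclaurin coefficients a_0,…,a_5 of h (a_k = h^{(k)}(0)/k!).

L = (-17 - 6·x + 9·x^2) + (-6 + 18·x)·Dx + (1 - 6·x + 9·x^2)·Dx^2  (order 2).
h: a_k = -12, -68, -306, -3674/3, -9185/2, -495989/30, …
ICs: h(0) = -12, h′(0) = -68.

f: a_k = -1, -3, -9, -27, -81, -243, …
g: a_k = 4, 0, -2, 0, 1/6, 0, …
Sym-product of L_f,L_g gives L₀ (≤ ord 2).
h=h₀': d/dx-closure on L₀ ⇒ L.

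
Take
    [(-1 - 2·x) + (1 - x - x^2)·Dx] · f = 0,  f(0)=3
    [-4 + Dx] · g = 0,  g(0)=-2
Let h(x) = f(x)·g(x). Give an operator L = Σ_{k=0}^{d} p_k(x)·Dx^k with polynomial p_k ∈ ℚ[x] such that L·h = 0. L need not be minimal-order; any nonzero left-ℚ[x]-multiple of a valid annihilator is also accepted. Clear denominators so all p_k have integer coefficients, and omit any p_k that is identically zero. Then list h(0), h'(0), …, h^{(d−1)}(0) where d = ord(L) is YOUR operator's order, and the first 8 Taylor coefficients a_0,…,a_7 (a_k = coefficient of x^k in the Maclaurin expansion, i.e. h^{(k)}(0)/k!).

L = (5 - 2·x - 4·x^2) + (-1 + x + x^2)·Dx  (order 1).
h: a_k = -6, -30, -84, -178, -326, -2776/5, -2746/3, -156454/105, …
ICs: h(0) = -6.

f: a_k = 3, 3, 6, 9, 15, 24, 39, 63, …
g: a_k = -2, -8, -16, -64/3, -64/3, -256/15, -512/45, -2048/315, …
Sym-product of L_f,L_g gives L₀ (≤ ord 1).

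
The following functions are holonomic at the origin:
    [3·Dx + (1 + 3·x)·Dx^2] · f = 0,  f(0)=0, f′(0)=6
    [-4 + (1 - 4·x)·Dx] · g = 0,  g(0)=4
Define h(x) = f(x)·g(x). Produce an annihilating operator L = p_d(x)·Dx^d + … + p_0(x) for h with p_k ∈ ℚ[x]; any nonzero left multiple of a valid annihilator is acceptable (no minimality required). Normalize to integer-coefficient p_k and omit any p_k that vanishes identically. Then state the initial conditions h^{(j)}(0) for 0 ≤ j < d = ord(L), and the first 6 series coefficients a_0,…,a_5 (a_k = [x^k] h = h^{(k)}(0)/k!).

L = 12 + (5 + 36·x)·Dx + (-1 + x + 12·x^2)·Dx^2  (order 2).
h: a_k = 0, 24, 60, 312, 1086, 23664/5, …
ICs: h(0) = 0, h′(0) = 24.

f: a_k = 0, 6, -9, 18, -81/2, 486/5, …
g: a_k = 4, 16, 64, 256, 1024, 4096, …
L₀ := L_f ⊗_s L_g (sym. prod.), ord ≤ 2.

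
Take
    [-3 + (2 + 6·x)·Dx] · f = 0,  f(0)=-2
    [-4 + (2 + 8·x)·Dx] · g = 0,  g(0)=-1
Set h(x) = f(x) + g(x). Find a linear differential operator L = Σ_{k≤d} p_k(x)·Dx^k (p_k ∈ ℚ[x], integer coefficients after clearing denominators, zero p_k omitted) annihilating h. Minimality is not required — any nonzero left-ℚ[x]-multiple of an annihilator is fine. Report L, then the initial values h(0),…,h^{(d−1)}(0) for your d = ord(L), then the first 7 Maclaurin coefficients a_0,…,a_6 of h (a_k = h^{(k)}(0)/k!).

L = -6 + (7 + 24·x)·Dx + (2 + 14·x + 24·x^2)·Dx^2  (order 2).
h: a_k = -3, -5, 17/4, -59/8, 1045/64, -5285/128, 58317/512, …
ICs: h(0) = -3, h′(0) = -5.

f: a_k = -2, -3, 9/4, -27/8, 405/64, -1701/128, 15309/512, …
g: a_k = -1, -2, 2, -4, 10, -28, 84, …
h₀=f+g: left-lcm gives L₀, ord ≤ 2.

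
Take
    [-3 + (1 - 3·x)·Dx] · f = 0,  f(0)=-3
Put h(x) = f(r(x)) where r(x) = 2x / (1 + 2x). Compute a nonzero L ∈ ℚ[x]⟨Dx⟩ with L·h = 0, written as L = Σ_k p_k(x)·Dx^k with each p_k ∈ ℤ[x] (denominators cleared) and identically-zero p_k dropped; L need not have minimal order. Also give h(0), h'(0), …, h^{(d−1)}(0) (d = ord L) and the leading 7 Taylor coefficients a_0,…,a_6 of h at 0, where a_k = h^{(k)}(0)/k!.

f: a_k = -3, -9, -27, -81, -243, -729, -2187, …
h₀=f(r): pull back L_f along r ⇒ L₀.
L = 6 + (-1 + 2·x + 8·x^2)·Dx  (order 1).
h: a_k = -3, -18, -72, -288, -1152, -4608, -18432, …
ICs: h(0) = -3.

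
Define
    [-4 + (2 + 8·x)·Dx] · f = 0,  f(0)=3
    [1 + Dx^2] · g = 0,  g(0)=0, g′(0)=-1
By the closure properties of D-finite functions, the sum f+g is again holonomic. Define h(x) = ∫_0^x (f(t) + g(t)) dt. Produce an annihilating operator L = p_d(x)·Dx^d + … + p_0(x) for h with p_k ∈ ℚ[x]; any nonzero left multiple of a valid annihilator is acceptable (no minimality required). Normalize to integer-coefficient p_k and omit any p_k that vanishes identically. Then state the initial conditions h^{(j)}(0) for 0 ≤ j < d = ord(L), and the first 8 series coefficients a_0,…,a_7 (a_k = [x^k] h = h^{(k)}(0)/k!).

f: a_k = 3, 6, -6, 12, -30, 84, -252, 792, …
g: a_k = 0, -1, 0, 1/6, 0, -1/120, 0, 1/5040, …
h₀=f+g: left-lcm gives L₀, ord ≤ 3.
h=∫h₀ ⇒ L = L₀·Dx.
L = (-26 - 16·x - 32·x^2)·Dx + (-3 - 4·x + 48·x^2 + 64·x^3)·Dx^2 + (-26 - 16·x - 32·x^2)·Dx^3 + (-3 - 4·x + 48·x^2 + 64·x^3)·Dx^4  (order 4).
h: a_k = 0, 3, 5/2, -2, 73/24, -6, 10079/720, -36, …
ICs: h(0) = 0, h′(0) = 3, h′′(0) = 5, h′′′(0) = -12.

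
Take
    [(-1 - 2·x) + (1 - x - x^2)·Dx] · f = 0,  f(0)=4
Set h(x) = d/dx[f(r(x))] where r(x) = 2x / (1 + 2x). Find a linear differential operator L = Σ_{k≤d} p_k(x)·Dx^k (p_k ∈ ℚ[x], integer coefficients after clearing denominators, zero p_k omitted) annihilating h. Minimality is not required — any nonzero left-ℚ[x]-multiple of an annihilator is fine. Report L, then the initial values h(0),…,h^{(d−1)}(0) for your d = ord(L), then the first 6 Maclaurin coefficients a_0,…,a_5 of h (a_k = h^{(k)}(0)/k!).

L = (4 + 24·x + 96·x^2 + 96·x^3) + (-1 - 10·x - 24·x^2 + 8·x^3 + 48·x^4)·Dx  (order 1).
h: a_k = 8, 32, 0, 256, -640, 3072, …
ICs: h(0) = 8.

f: a_k = 4, 4, 8, 12, 20, 32, …
Substitute x→r, Dx→(1/r')Dx; clear ⇒ L₀.
h=h₀': d/dx-closure on L₀ ⇒ L.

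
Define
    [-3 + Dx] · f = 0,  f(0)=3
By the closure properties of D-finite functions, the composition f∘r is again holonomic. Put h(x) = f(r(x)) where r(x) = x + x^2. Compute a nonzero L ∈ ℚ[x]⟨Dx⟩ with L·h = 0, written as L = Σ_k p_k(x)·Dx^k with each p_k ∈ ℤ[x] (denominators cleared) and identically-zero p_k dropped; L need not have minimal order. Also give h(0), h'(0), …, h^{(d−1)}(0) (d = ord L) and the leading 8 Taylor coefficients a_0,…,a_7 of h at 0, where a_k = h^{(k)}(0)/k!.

f: a_k = 3, 9, 27/2, 27/2, 81/8, 243/40, 243/80, 729/560, …
f∘r: x↦r, Dx↦Dx/r' in L_f ⇒ L₀.
L = (-3 - 6·x) + Dx  (order 1).
h: a_k = 3, 9, 45/2, 81/2, 513/8, 3483/40, 8613/80, 13527/112, …
ICs: h(0) = 3.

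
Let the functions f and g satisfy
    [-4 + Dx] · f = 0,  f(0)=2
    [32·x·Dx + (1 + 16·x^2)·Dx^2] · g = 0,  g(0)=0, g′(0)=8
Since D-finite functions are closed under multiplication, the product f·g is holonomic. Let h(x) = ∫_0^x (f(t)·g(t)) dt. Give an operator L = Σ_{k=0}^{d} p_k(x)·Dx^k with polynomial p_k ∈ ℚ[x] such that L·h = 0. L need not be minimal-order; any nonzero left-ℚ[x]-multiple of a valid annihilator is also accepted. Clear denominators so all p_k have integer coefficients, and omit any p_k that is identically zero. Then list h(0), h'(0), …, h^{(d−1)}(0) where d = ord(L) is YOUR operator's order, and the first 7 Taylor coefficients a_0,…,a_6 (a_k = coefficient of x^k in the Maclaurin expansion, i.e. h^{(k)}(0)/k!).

L = (16 - 128·x + 256·x^2)·Dx + (-8 + 32·x - 128·x^2)·Dx^2 + (1 + 16·x^2)·Dx^3  (order 3).
h: a_k = 0, 0, 8, 64/3, 32/3, -512/15, 256/5, …
ICs: h(0) = 0, h′(0) = 0, h′′(0) = 16.

f: a_k = 2, 8, 16, 64/3, 64/3, 256/15, 512/45, …
g: a_k = 0, 8, 0, -128/3, 0, 2048/5, 0, …
Sym-product of L_f,L_g gives L₀ (≤ ord 2).
∫: right-multiply L₀ by Dx.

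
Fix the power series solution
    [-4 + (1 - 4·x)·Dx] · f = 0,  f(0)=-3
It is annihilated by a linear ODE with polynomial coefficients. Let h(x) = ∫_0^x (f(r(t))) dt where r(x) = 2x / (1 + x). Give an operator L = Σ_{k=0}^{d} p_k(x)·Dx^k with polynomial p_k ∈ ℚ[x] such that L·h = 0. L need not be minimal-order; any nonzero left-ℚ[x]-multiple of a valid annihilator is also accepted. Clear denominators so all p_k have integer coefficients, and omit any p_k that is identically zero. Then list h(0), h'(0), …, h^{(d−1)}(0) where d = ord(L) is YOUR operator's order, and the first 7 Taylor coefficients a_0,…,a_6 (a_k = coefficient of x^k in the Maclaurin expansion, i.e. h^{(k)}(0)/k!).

f: a_k = -3, -12, -48, -192, -768, -3072, -12288, …
f∘r: x↦r, Dx↦Dx/r' in L_f ⇒ L₀.
∫: right-multiply L₀ by Dx.
L = 8·Dx + (-1 + 6·x + 7·x^2)·Dx^2  (order 2).
h: a_k = 0, -3, -12, -56, -294, -8232/5, -9604, …
ICs: h(0) = 0, h′(0) = -3.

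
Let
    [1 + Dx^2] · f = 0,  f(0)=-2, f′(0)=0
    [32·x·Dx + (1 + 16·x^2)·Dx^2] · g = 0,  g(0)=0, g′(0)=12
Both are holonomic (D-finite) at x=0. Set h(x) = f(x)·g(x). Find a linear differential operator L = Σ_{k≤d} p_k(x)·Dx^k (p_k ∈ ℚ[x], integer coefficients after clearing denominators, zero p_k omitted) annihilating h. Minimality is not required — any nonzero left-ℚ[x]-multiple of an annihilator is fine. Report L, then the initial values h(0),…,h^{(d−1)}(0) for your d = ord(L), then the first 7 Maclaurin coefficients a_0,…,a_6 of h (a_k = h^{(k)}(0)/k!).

f: a_k = -2, 0, 1, 0, -1/12, 0, 1/360, …
g: a_k = 0, 12, 0, -64, 0, 3072/5, 0, …
L₀ := L_f ⊗_s L_g (sym. prod.), ord ≤ 4.
L = (1105 + 51776·x^2 + 22016·x^4 + 16384·x^6 + 65536·x^8) + (2112·x + 35840·x^3 + 49152·x^5 + 262144·x^7)·Dx + (1122 + 52352·x^2 + 27648·x^4 + 32768·x^6 + 131072·x^8)·Dx^2 + (2112·x + 35840·x^3 + 49152·x^5 + 262144·x^7)·Dx^3 + (17 + 576·x^2 + 5632·x^4 + 16384·x^6 + 65536·x^8)·Dx^4  (order 4).
h: a_k = 0, -24, 0, 140, 0, -6469/5, 0, …
ICs: h(0) = 0, h′(0) = -24, h′′(0) = 0, h′′′(0) = 840.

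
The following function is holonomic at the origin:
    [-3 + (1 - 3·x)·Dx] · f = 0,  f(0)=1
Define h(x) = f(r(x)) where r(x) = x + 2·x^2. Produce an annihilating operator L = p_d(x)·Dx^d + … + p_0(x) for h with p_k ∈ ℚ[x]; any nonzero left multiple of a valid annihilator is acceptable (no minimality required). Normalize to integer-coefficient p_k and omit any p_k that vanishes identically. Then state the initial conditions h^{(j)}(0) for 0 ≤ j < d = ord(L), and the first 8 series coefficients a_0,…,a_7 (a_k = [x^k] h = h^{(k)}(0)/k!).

f: a_k = 1, 3, 9, 27, 81, 243, 729, 2187, …
L₀ from L_f via x↦r, Dx↦r'^{-1}Dx.
L = (3 + 12·x) + (-1 + 3·x + 6·x^2)·Dx  (order 1).
h: a_k = 1, 3, 15, 63, 279, 1215, 5319, 23247, …
ICs: h(0) = 1.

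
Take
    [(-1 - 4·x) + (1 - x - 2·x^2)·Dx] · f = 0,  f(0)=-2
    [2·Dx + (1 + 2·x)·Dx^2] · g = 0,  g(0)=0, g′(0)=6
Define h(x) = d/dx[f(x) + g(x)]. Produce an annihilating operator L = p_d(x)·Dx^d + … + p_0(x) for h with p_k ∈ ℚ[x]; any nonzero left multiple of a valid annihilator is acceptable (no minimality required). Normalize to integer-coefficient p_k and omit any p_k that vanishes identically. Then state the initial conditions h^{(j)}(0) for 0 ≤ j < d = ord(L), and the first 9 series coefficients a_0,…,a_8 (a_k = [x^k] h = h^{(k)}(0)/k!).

f: a_k = -2, -2, -6, -10, -22, -42, -86, -170, -342, …
g: a_k = 0, 6, -6, 8, -12, 96/5, -32, 384/7, -96, …
Weyl lclm of L_f,L_g ⇒ L₀ (ord ≤ 3).
h=h₀': d/dx-closure on L₀ ⇒ L.
L = (54 + 228·x + 432·x^2 + 288·x^3 + 192·x^4) + (11 + 124·x + 464·x^2 + 704·x^3 + 592·x^4 + 320·x^5)·Dx + (-4 - 19·x - 17·x^2 + 42·x^3 + 116·x^4 + 136·x^5 + 64·x^6)·Dx^2  (order 2).
h: a_k = 4, -24, -6, -136, -114, -708, -806, -3504, -4602, …
ICs: h(0) = 4, h′(0) = -24.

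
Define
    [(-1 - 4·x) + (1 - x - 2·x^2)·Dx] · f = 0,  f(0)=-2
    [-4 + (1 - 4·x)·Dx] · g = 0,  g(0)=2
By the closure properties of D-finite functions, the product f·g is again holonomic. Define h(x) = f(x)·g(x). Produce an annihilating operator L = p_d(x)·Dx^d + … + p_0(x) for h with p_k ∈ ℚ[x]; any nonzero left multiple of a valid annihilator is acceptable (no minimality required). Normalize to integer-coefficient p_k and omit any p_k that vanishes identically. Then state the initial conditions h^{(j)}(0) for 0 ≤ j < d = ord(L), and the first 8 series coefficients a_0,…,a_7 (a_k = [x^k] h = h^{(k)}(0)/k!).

L = (-5 + 4·x + 24·x^2) + (1 - 5·x + 2·x^2 + 8·x^3)·Dx  (order 1).
h: a_k = -4, -20, -92, -388, -1596, -6468, -26044, -104516, …
ICs: h(0) = -4.

f: a_k = -2, -2, -6, -10, -22, -42, -86, -170, …
g: a_k = 2, 8, 32, 128, 512, 2048, 8192, 32768, …
Product ⇒ symmetric product L₀, ord ≤ 1.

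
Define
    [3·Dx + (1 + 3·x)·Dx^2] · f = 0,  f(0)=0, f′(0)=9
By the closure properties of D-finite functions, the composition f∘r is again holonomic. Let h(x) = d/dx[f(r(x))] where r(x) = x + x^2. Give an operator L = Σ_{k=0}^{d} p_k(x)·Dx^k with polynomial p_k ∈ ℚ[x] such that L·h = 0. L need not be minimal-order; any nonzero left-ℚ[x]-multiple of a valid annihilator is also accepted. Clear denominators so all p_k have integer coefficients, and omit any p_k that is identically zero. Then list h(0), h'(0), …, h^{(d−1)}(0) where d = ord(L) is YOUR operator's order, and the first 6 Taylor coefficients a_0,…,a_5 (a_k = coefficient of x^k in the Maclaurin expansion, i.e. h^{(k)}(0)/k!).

L = (1 + 6·x + 6·x^2) + (1 + 5·x + 9·x^2 + 6·x^3)·Dx  (order 1).
h: a_k = 9, -9, 0, 27, -81, 162, …
ICs: h(0) = 9.

f: a_k = 0, 9, -27/2, 27, -243/4, 729/5, …
h₀=f(r): pull back L_f along r ⇒ L₀.
h=h₀': d/dx-closure on L₀ ⇒ L.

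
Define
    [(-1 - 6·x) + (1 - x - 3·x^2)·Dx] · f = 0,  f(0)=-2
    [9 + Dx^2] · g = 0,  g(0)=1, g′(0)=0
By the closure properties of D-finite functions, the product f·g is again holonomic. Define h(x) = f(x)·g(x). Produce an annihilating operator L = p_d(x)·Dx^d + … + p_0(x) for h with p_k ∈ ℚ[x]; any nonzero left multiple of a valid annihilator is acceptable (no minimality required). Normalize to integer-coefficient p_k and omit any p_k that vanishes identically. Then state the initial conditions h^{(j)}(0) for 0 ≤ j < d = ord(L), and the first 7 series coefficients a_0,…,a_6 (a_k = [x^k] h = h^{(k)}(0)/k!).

L = (-3 + 9·x + 27·x^2) + (2 + 12·x)·Dx + (-1 + x + 3·x^2)·Dx^2  (order 2).
h: a_k = -2, -2, 1, -5, -35/4, -95/4, -1919/40, …
ICs: h(0) = -2, h′(0) = -2.

f: a_k = -2, -2, -8, -14, -38, -80, -194, …
g: a_k = 1, 0, -9/2, 0, 27/8, 0, -81/80, …
Product ⇒ symmetric product L₀, ord ≤ 2.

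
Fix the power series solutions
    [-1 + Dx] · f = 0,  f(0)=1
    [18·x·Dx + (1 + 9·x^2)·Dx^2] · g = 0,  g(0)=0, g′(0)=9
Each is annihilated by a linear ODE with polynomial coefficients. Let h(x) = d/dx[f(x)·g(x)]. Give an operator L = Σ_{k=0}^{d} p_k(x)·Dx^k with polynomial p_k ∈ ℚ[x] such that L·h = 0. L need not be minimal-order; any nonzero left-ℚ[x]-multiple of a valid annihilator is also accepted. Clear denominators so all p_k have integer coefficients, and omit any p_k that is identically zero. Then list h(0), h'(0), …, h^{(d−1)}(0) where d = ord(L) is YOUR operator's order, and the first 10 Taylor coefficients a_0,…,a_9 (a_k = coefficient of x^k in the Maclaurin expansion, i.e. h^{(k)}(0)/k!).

L = (-17 - 36·x + 504·x^2 - 324·x^3 + 81·x^4) + (16 + 54·x - 522·x^2 + 486·x^3 - 162·x^4)·Dx + (1 - 18·x + 18·x^2 - 162·x^3 + 81·x^4)·Dx^2  (order 2).
h: a_k = 9, 18, -135/2, -102, 5307/8, 3393/4, -484679/80, -511397/70, 245887281/4480, 184492667/2880, …
ICs: h(0) = 9, h′(0) = 18.

f: a_k = 1, 1, 1/2, 1/6, 1/24, 1/120, 1/720, 1/5040, 1/40320, 1/362880, …
g: a_k = 0, 9, 0, -27, 0, 729/5, 0, -6561/7, 0, 6561, …
Sym-product of L_f,L_g gives L₀ (≤ ord 2).
Differentiate: ansatz ord ≤ ord L₀ ⇒ L.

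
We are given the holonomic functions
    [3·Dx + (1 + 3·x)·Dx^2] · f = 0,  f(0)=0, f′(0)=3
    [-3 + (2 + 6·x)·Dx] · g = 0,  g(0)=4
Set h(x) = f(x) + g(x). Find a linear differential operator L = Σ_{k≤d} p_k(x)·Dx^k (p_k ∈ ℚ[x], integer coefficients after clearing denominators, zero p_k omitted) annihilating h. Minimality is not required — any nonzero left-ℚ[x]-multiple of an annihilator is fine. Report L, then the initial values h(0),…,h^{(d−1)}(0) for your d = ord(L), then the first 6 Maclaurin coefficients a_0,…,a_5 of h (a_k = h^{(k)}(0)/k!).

f: a_k = 0, 3, -9/2, 9, -81/4, 243/5, …
g: a_k = 4, 6, -9/2, 27/4, -405/32, 1701/64, …
f+g: L₀ = lclm(L_f,L_g), ord ≤ 2+1.
L = 9·Dx + (15 + 45·x)·Dx^2 + (2 + 12·x + 18·x^2)·Dx^3  (order 3).
h: a_k = 4, 9, -9, 63/4, -1053/32, 24057/320, …
ICs: h(0) = 4, h′(0) = 9, h′′(0) = -18.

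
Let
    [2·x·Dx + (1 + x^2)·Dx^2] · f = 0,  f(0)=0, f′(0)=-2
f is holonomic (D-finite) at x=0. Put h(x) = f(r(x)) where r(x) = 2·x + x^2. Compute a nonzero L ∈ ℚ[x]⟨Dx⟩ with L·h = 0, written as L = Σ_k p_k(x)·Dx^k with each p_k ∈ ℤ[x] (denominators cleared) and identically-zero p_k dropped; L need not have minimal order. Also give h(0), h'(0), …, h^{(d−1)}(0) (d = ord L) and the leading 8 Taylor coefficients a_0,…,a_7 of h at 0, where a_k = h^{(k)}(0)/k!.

L = (-1 + 8·x + 16·x^2 + 12·x^3 + 3·x^4)·Dx + (1 + x + 4·x^2 + 8·x^3 + 5·x^4 + x^5)·Dx^2  (order 2).
h: a_k = 0, -4, -2, 16/3, 8, -44/5, -94/3, 32/7, …
ICs: h(0) = 0, h′(0) = -4.

f: a_k = 0, -2, 0, 2/3, 0, -2/5, 0, 2/7, …
L₀ from L_f via x↦r, Dx↦r'^{-1}Dx.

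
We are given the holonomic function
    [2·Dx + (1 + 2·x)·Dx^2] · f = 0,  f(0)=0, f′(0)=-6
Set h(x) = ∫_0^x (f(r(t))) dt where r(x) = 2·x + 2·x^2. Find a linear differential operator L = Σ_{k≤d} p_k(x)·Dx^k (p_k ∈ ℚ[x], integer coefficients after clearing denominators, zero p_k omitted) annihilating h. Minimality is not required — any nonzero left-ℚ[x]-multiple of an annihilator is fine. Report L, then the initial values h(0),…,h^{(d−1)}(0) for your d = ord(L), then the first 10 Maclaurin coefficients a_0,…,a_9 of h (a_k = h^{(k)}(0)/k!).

f: a_k = 0, -6, 6, -8, 12, -96/5, 32, -384/7, 96, -512/3, …
h₀=f(r): pull back L_f along r ⇒ L₀.
h=∫h₀ ⇒ L = L₀·Dx.
L = 2·Dx^2 + (1 + 2·x)·Dx^3  (order 3).
h: a_k = 0, 0, -6, 4, -4, 24/5, -32/5, 64/7, -96/7, 64/3, …
ICs: h(0) = 0, h′(0) = 0, h′′(0) = -12.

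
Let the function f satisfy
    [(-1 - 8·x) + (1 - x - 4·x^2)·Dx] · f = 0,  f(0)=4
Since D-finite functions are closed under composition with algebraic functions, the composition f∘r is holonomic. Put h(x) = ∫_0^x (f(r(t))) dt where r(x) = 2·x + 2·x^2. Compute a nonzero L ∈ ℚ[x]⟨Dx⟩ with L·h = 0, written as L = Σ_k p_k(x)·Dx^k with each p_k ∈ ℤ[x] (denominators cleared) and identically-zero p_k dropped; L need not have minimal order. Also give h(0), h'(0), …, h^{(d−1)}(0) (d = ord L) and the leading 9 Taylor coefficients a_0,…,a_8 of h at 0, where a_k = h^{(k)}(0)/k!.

f: a_k = 4, 4, 20, 36, 116, 260, 724, 1764, 4660, …
Change of var in L_f (x↦r) gives L₀.
∫: right-multiply L₀ by Dx.
L = (2 + 36·x + 96·x^2 + 64·x^3)·Dx + (-1 + 2·x + 18·x^2 + 32·x^3 + 16·x^4)·Dx^2  (order 2).
h: a_k = 0, 4, 4, 88/3, 112, 560, 2768, 99360/7, 74304, …
ICs: h(0) = 0, h′(0) = 4.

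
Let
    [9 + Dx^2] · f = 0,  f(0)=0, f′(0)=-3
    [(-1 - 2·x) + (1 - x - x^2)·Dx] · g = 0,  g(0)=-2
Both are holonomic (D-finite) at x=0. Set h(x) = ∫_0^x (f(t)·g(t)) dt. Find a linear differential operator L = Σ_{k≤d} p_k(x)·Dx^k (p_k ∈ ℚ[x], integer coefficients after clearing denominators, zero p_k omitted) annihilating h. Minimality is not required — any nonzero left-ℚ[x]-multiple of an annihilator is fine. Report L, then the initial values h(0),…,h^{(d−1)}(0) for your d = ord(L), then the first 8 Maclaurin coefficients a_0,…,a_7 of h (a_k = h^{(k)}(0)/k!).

L = (-7 + 9·x + 9·x^2)·Dx + (2 + 4·x)·Dx^2 + (-1 + x + x^2)·Dx^3  (order 3).
h: a_k = 0, 0, 3, 2, 3/4, 9/5, 107/40, 501/140, …
ICs: h(0) = 0, h′(0) = 0, h′′(0) = 6.

f: a_k = 0, -3, 0, 9/2, 0, -81/40, 0, 243/560, …
g: a_k = -2, -2, -4, -6, -10, -16, -26, -42, …
f·g: L₀ = L_f ⊗_s L_g, ord ≤ 2·1.
h=∫₀ˣh₀: take L = L₀·Dx.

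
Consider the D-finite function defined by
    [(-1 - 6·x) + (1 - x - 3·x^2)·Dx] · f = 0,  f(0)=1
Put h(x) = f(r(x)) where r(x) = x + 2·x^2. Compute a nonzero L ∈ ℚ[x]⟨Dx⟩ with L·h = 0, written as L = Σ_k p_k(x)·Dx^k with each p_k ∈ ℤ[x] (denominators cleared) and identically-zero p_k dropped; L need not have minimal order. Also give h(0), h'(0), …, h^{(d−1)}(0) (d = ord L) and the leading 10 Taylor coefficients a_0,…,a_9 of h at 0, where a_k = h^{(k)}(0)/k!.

L = (1 + 10·x + 36·x^2 + 48·x^3) + (-1 + x + 5·x^2 + 12·x^3 + 12·x^4)·Dx  (order 1).
h: a_k = 1, 1, 6, 23, 77, 276, 1009, 3589, 12870, 46235, …
ICs: h(0) = 1.

f: a_k = 1, 1, 4, 7, 19, 40, 97, 217, 508, 1159, …
Substitute x→r, Dx→(1/r')Dx; clear ⇒ L₀.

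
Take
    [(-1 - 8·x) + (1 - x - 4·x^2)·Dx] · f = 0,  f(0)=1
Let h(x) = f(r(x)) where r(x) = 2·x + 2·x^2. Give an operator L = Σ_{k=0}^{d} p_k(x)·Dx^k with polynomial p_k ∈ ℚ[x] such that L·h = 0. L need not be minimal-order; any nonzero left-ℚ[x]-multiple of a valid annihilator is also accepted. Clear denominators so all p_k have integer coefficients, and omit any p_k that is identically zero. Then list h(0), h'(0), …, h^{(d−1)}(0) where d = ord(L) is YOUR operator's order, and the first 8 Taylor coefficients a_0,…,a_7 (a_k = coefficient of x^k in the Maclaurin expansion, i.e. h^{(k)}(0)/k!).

f: a_k = 1, 1, 5, 9, 29, 65, 181, 441, …
Substitute x→r, Dx→(1/r')Dx; clear ⇒ L₀.
L = (2 + 36·x + 96·x^2 + 64·x^3) + (-1 + 2·x + 18·x^2 + 32·x^3 + 16·x^4)·Dx  (order 1).
h: a_k = 1, 2, 22, 112, 700, 4152, 24840, 148608, …
ICs: h(0) = 1.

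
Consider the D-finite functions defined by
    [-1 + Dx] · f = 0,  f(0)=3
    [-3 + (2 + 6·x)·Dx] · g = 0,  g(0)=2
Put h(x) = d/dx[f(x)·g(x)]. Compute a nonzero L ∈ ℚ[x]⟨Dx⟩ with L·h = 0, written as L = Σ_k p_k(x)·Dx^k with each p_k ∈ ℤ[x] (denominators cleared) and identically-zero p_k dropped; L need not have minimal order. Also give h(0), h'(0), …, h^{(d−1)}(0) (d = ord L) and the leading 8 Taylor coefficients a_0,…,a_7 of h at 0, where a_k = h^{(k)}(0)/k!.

f: a_k = 3, 3, 3/2, 1/2, 1/8, 1/40, 1/240, 1/1680, …
g: a_k = 2, 3, -9/4, 27/8, -405/64, 1701/128, -15309/512, 72171/1024, …
Sym-product of L_f,L_g gives L₀ (≤ ord 1).
Derive L from L₀ (diff closure).
L = (7 + 60·x + 36·x^2) + (-10 - 42·x - 36·x^2)·Dx  (order 1).
h: a_k = 15, 21/2, 213/8, -671/16, 16157/128, -88837/256, 14933039/15360, -589833983/215040, …
ICs: h(0) = 15.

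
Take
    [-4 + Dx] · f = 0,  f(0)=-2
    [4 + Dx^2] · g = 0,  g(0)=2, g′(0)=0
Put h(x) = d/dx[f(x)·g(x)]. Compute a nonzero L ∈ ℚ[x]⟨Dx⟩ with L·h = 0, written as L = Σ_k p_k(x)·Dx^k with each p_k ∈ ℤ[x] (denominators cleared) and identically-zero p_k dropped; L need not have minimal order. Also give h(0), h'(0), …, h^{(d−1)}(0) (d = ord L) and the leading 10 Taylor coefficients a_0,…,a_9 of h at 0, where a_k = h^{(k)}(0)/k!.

f: a_k = -2, -8, -16, -64/3, -64/3, -256/15, -512/45, -2048/315, -1024/315, -4096/2835, …
g: a_k = 2, 0, -4, 0, 4/3, 0, -8/45, 0, 4/315, 0, …
Product ⇒ symmetric product L₀, ord ≤ 2.
h₀' ⇒ L via d/dx closure of L₀.
L = 20 - 8·Dx + Dx^2  (order 2).
h: a_k = -16, -48, -32, 224/3, 608/3, 1248/5, 8896/45, 33728/315, 11488/315, 2528/945, …
ICs: h(0) = -16, h′(0) = -48.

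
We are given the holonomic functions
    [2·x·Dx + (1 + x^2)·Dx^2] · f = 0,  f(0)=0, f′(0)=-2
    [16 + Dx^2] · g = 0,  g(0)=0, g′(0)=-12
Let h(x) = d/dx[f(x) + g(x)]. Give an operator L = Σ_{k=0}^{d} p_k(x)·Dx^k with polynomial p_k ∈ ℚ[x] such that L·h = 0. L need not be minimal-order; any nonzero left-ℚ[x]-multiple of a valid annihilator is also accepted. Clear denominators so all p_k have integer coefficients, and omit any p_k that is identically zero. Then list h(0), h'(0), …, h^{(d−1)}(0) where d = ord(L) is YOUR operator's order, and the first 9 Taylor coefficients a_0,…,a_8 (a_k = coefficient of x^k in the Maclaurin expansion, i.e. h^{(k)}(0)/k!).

L = (64·x + 704·x^3 + 256·x^5) + (112 + 416·x^2 + 432·x^4 + 128·x^6)·Dx + (4·x + 44·x^3 + 16·x^5)·Dx^2 + (7 + 26·x^2 + 27·x^4 + 8·x^6)·Dx^3  (order 3).
h: a_k = -14, 0, 98, 0, -130, 0, 1054/15, 0, -2258/105, …
ICs: h(0) = -14, h′(0) = 0, h′′(0) = 196.

f: a_k = 0, -2, 0, 2/3, 0, -2/5, 0, 2/7, 0, …
g: a_k = 0, -12, 0, 32, 0, -128/5, 0, 1024/105, 0, …
h₀=f+g: left-lcm gives L₀, ord ≤ 4.
Differentiate: ansatz ord ≤ ord L₀ ⇒ L.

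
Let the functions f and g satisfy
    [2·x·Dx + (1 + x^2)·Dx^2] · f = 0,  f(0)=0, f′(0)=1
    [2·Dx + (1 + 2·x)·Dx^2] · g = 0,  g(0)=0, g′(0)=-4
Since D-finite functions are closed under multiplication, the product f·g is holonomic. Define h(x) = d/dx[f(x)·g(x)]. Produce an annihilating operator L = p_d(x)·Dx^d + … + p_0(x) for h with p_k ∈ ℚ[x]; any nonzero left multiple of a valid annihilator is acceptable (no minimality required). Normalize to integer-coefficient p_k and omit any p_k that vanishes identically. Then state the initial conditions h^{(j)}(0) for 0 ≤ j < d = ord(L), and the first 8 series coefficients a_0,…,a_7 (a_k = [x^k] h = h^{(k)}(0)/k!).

f: a_k = 0, 1, 0, -1/3, 0, 1/5, 0, -1/7, …
g: a_k = 0, -4, 4, -16/3, 8, -64/5, 64/3, -256/7, …
Product ⇒ symmetric product L₀, ord ≤ 4.
h=h₀': d/dx-closure on L₀ ⇒ L.
L = (24 + 80·x + 88·x^2 + 240·x^3 + 240·x^4 + 208·x^5 + 16·x^7) + (12 + 80·x + 332·x^2 + 608·x^3 + 880·x^4 + 744·x^5 + 560·x^6 + 24·x^7 + 56·x^8)·Dx + (12 + 52·x + 168·x^2 + 372·x^3 + 516·x^4 + 564·x^5 + 384·x^6 + 276·x^7 + 24·x^8 + 32·x^9)·Dx^2 + (2 + 12·x + 34·x^2 + 64·x^3 + 87·x^4 + 96·x^5 + 84·x^6 + 48·x^7 + 33·x^8 + 4·x^9 + 4·x^10)·Dx^3  (order 3).
h: a_k = 0, -8, 12, -16, 100/3, -1064/15, 2044/15, -1312/5, …
ICs: h(0) = 0, h′(0) = -8, h′′(0) = 24.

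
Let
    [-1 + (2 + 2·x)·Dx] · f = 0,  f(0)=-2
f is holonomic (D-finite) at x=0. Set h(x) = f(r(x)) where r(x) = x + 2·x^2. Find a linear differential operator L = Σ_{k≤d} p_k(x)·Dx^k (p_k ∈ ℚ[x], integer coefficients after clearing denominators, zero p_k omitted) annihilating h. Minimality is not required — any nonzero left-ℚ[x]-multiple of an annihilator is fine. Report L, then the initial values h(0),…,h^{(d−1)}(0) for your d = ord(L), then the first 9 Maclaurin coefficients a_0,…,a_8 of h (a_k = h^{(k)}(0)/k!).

L = (-1 - 4·x) + (2 + 2·x + 4·x^2)·Dx  (order 1).
h: a_k = -2, -1, -7/4, 7/8, 21/64, -119/128, 189/512, 791/1024, -17843/16384, …
ICs: h(0) = -2.

f: a_k = -2, -1, 1/4, -1/8, 5/64, -7/128, 21/512, -33/1024, 429/16384, …
Change of var in L_f (x↦r) gives L₀.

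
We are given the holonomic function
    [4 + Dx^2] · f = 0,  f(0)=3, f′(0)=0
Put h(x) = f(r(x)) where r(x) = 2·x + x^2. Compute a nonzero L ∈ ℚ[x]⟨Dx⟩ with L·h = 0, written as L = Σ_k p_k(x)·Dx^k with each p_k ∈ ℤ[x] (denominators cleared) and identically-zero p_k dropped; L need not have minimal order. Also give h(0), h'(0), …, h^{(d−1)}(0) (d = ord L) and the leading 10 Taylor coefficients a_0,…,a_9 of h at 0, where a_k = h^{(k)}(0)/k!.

L = (16 + 48·x + 48·x^2 + 16·x^3) - Dx + (1 + x)·Dx^2  (order 2).
h: a_k = 3, 0, -24, -24, 26, 64, 464/15, -176/5, -5998/105, -2432/105, …
ICs: h(0) = 3, h′(0) = 0.

f: a_k = 3, 0, -6, 0, 2, 0, -4/15, 0, 2/105, 0, …
Change of var in L_f (x↦r) gives L₀.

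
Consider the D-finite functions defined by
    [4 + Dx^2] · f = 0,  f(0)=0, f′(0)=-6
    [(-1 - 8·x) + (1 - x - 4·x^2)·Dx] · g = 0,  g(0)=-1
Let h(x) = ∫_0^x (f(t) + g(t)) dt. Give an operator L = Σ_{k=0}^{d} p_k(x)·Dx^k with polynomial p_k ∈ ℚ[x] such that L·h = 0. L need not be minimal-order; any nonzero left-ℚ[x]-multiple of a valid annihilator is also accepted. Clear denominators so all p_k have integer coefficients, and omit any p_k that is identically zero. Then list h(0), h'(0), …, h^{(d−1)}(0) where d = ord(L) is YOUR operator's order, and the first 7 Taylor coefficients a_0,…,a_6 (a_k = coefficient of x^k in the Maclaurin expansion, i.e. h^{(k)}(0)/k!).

f: a_k = 0, -6, 0, 4, 0, -4/5, 0, …
g: a_k = -1, -1, -5, -9, -29, -65, -181, …
L₀ := lclm(L_f,L_g); ord L₀ ≤ 2+1.
h=∫₀ˣh₀: take L = L₀·Dx.
L = (-116 - 1008·x - 968·x^2 - 2688·x^3 - 640·x^4 - 1024·x^5)·Dx + (28 + 4·x - 8·x^2 - 200·x^3 - 480·x^4 - 384·x^5 - 512·x^6)·Dx^2 + (-29 - 252·x - 242·x^2 - 672·x^3 - 160·x^4 - 256·x^5)·Dx^3 + (7 + x - 2·x^2 - 50·x^3 - 120·x^4 - 96·x^5 - 128·x^6)·Dx^4  (order 4).
h: a_k = 0, -1, -7/2, -5/3, -5/4, -29/5, -329/30, …
ICs: h(0) = 0, h′(0) = -1, h′′(0) = -7, h′′′(0) = -10.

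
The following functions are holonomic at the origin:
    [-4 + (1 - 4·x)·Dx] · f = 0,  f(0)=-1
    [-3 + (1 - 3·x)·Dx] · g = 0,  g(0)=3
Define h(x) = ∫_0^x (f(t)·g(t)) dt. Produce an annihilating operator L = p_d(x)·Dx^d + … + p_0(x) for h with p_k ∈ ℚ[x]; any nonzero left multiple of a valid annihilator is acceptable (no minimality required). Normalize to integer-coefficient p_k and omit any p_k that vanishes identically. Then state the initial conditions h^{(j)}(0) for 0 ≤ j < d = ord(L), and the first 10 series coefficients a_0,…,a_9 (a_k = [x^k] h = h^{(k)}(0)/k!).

L = (-7 + 24·x)·Dx + (1 - 7·x + 12·x^2)·Dx^2  (order 2).
h: a_k = 0, -3, -21/2, -37, -525/4, -2343/5, -3367/2, -42591/7, -176925/8, -242461/3, …
ICs: h(0) = 0, h′(0) = -3.

f: a_k = -1, -4, -16, -64, -256, -1024, -4096, -16384, -65536, -262144, …
g: a_k = 3, 9, 27, 81, 243, 729, 2187, 6561, 19683, 59049, …
Sym-product of L_f,L_g gives L₀ (≤ ord 1).
∫: right-multiply L₀ by Dx.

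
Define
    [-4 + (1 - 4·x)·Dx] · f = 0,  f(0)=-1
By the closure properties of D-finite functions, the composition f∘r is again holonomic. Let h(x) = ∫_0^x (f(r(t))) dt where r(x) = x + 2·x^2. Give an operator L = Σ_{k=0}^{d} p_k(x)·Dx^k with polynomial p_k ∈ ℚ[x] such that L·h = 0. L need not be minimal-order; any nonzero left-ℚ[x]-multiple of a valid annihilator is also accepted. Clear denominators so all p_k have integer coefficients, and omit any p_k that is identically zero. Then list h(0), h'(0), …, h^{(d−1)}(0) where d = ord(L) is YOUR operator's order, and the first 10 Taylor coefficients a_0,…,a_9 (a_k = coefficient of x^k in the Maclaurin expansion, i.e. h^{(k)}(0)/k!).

L = (4 + 16·x)·Dx + (-1 + 4·x + 8·x^2)·Dx^2  (order 2).
h: a_k = 0, -1, -2, -8, -32, -704/5, -640, -20992/7, -14336, -69632, …
ICs: h(0) = 0, h′(0) = -1.

f: a_k = -1, -4, -16, -64, -256, -1024, -4096, -16384, -65536, -262144, …
Substitute x→r, Dx→(1/r')Dx; clear ⇒ L₀.
∫: right-multiply L₀ by Dx.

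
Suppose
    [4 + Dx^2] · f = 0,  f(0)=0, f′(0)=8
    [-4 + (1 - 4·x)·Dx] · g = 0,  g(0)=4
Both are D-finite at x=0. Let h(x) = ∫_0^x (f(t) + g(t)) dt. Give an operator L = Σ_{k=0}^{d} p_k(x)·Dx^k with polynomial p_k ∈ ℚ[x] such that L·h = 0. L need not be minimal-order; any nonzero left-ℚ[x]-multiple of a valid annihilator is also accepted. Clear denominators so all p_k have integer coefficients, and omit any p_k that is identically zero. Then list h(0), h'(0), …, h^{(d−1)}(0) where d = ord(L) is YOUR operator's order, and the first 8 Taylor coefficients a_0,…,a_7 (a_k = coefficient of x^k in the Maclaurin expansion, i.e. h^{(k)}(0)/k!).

f: a_k = 0, 8, 0, -16/3, 0, 16/15, 0, -32/315, …
g: a_k = 4, 16, 64, 256, 1024, 4096, 16384, 65536, …
Sum ⇒ L₀ = lclm(L_f,L_g) in ℚ(x)⟨Dx⟩.
h=∫₀ˣh₀: take L = L₀·Dx.
L = (-400 + 128·x - 256·x^2)·Dx + (36 - 176·x + 192·x^2 - 256·x^3)·Dx^2 + (-100 + 32·x - 64·x^2)·Dx^3 + (9 - 44·x + 48·x^2 - 64·x^3)·Dx^4  (order 4).
h: a_k = 0, 4, 12, 64/3, 188/3, 1024/5, 30728/45, 16384/7, …
ICs: h(0) = 0, h′(0) = 4, h′′(0) = 24, h′′′(0) = 128.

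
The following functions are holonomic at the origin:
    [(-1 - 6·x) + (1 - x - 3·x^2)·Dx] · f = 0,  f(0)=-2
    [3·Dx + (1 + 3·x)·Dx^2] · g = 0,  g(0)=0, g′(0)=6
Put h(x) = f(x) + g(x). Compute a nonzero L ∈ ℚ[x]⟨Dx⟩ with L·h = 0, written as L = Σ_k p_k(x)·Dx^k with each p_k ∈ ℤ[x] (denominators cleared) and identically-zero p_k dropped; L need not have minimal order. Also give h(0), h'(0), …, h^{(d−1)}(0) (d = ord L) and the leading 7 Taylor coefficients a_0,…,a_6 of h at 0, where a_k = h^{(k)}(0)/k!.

L = (270 + 1422·x + 3780·x^2 + 2916·x^3 + 2916·x^4)·Dx + (24 + 468·x + 2736·x^2 + 5616·x^3 + 5994·x^4 + 4860·x^5)·Dx^2 + (-11 - 79·x - 129·x^2 + 171·x^3 + 783·x^4 + 1377·x^5 + 972·x^6)·Dx^3  (order 3).
h: a_k = -2, 4, -17, 4, -157/2, 86/5, -437, …
ICs: h(0) = -2, h′(0) = 4, h′′(0) = -34.

f: a_k = -2, -2, -8, -14, -38, -80, -194, …
g: a_k = 0, 6, -9, 18, -81/2, 486/5, -243, …
f+g: L₀ = lclm(L_f,L_g), ord ≤ 1+2.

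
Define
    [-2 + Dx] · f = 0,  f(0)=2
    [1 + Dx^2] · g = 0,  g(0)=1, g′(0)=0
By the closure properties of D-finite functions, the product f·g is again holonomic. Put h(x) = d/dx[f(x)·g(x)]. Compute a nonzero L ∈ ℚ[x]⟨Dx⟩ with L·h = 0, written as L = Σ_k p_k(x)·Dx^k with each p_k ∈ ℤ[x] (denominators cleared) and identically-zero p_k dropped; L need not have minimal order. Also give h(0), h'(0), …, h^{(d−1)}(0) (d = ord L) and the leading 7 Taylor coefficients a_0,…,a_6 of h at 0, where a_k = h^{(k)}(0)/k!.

f: a_k = 2, 4, 4, 8/3, 4/3, 8/15, 8/45, …
g: a_k = 1, 0, -1/2, 0, 1/24, 0, -1/720, …
Sym-product of L_f,L_g gives L₀ (≤ ord 2).
Derive L from L₀ (diff closure).
L = 5 - 4·Dx + Dx^2  (order 2).
h: a_k = 4, 6, 2, -7/3, -19/6, -39/20, -139/180, …
ICs: h(0) = 4, h′(0) = 6.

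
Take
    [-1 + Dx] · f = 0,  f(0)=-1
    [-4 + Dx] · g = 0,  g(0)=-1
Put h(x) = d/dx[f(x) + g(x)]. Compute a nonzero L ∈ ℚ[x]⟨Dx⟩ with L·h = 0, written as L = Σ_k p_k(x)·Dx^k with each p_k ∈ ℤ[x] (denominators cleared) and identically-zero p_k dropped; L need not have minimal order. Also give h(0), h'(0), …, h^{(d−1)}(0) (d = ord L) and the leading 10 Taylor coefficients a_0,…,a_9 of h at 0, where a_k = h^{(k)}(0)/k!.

L = 4 - 5·Dx + Dx^2  (order 2).
h: a_k = -5, -17, -65/2, -257/6, -1025/24, -4097/120, -3277/144, -65537/5040, -52429/8064, -1048577/362880, …
ICs: h(0) = -5, h′(0) = -17.

f: a_k = -1, -1, -1/2, -1/6, -1/24, -1/120, -1/720, -1/5040, -1/40320, -1/362880, …
g: a_k = -1, -4, -8, -32/3, -32/3, -128/15, -256/45, -1024/315, -512/315, -2048/2835, …
L₀ := lclm(L_f,L_g); ord L₀ ≤ 1+1.
Differentiate: ansatz ord ≤ ord L₀ ⇒ L.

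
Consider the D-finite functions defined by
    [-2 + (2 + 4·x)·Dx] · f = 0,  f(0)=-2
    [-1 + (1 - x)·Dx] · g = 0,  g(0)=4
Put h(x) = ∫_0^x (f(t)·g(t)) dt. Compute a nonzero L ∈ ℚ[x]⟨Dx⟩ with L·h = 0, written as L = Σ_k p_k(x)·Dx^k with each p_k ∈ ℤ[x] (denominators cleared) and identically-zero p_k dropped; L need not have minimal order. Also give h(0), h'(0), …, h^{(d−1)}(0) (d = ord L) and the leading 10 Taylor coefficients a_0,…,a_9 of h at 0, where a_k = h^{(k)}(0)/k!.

f: a_k = -2, -2, 1, -1, 5/4, -7/4, 21/8, -33/8, 429/64, -715/64, …
g: a_k = 4, 4, 4, 4, 4, 4, 4, 4, 4, 4, …
h₀=f·g: eliminate ⇒ L₀, order ≤ 1·1.
h=∫₀ˣh₀: take L = L₀·Dx.
L = (2 + x)·Dx + (-1 - x + 2·x^2)·Dx^2  (order 2).
h: a_k = 0, -8, -8, -4, -4, -11/5, -3, -15/14, -3, 5/16, …
ICs: h(0) = 0, h′(0) = -8.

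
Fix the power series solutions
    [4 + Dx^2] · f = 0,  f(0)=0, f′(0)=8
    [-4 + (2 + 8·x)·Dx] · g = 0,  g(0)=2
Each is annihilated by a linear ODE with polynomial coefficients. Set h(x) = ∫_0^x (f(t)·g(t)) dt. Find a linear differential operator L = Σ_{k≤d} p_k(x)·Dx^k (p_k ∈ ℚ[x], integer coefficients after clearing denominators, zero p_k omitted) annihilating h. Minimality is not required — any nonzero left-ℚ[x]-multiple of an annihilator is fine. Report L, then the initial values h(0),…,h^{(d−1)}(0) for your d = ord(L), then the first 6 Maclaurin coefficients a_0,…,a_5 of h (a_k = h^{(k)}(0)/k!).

L = (16 + 32·x + 64·x^2)·Dx + (-4 - 16·x)·Dx^2 + (1 + 8·x + 16·x^2)·Dx^3  (order 3).
h: a_k = 0, 0, 8, 32/3, -32/3, 128/15, …
ICs: h(0) = 0, h′(0) = 0, h′′(0) = 16.

f: a_k = 0, 8, 0, -16/3, 0, 16/15, …
g: a_k = 2, 4, -4, 8, -20, 56, …
h₀=f·g: eliminate ⇒ L₀, order ≤ 2·1.
h=∫h₀ ⇒ L = L₀·Dx.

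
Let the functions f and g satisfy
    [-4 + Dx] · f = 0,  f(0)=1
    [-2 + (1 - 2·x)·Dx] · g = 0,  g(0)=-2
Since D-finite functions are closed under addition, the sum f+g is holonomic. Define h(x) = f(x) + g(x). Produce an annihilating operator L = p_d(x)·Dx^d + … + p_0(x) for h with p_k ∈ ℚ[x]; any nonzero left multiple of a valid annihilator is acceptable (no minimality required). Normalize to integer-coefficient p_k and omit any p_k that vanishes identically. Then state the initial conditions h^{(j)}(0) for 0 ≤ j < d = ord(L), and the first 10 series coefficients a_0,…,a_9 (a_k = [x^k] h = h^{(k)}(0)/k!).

L = 32·x + (4 - 32·x + 32·x^2)·Dx + (-1 + 6·x - 8·x^2)·Dx^2  (order 2).
h: a_k = -1, 0, 0, -16/3, -64/3, -832/15, -5504/45, -79616/315, -160768/315, -2900992/2835, …
ICs: h(0) = -1, h′(0) = 0.

f: a_k = 1, 4, 8, 32/3, 32/3, 128/15, 256/45, 1024/315, 512/315, 2048/2835, …
g: a_k = -2, -4, -8, -16, -32, -64, -128, -256, -512, -1024, …
f+g: L₀ = lclm(L_f,L_g), ord ≤ 1+1.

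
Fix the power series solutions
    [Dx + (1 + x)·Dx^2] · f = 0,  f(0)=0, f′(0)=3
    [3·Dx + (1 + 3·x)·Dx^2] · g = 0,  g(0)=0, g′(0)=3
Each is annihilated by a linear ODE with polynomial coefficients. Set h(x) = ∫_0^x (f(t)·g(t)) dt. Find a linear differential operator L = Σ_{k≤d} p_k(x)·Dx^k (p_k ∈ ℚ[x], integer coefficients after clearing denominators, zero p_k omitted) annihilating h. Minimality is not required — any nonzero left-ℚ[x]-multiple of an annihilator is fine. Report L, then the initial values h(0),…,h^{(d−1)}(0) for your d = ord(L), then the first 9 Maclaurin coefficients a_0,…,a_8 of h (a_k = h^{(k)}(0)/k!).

f: a_k = 0, 3, -3/2, 1, -3/4, 3/5, -1/2, 3/7, -3/8, …
g: a_k = 0, 3, -9/2, 9, -81/4, 243/5, -243/2, 2187/7, -6561/8, …
f·g: L₀ = L_f ⊗_s L_g, ord ≤ 2·2.
h=∫h₀ ⇒ L = L₀·Dx.
L = (30 + 72·x + 54·x^2)·Dx^2 + (76 + 354·x + 540·x^2 + 270·x^3)·Dx^3 + (29 + 200·x + 486·x^2 + 504·x^3 + 189·x^4)·Dx^4 + (2 + 19·x + 68·x^2 + 114·x^3 + 90·x^4 + 27·x^5)·Dx^5  (order 5).
h: a_k = 0, 0, 0, 3, -9/2, 147/20, -27/2, 3807/140, -2343/40, …
ICs: h(0) = 0, h′(0) = 0, h′′(0) = 0, h′′′(0) = 18, h′′′′(0) = -108.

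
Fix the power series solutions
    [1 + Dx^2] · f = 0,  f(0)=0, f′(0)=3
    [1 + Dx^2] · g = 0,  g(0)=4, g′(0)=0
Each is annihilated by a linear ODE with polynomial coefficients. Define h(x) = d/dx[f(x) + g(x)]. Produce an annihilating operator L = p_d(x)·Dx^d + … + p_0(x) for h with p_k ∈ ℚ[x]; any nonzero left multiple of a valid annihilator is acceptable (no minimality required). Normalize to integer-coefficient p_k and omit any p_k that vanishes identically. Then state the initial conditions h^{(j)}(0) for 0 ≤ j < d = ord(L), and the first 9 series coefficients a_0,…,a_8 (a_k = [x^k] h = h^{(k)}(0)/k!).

L = 1 + Dx^2  (order 2).
h: a_k = 3, -4, -3/2, 2/3, 1/8, -1/30, -1/240, 1/1260, 1/13440, …
ICs: h(0) = 3, h′(0) = -4.

f: a_k = 0, 3, 0, -1/2, 0, 1/40, 0, -1/1680, 0, …
g: a_k = 4, 0, -2, 0, 1/6, 0, -1/180, 0, 1/10080, …
Weyl lclm of L_f,L_g ⇒ L₀ (ord ≤ 4).
h₀' ⇒ L via d/dx closure of L₀.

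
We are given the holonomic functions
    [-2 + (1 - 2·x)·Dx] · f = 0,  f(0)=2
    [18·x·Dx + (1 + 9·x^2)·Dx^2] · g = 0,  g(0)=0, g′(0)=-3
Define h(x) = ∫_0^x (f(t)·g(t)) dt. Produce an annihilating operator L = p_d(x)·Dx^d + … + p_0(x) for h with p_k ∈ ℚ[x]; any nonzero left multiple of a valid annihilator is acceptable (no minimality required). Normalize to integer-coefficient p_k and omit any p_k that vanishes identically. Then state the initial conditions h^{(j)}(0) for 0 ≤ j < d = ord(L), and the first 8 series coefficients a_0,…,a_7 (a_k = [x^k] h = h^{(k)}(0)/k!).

f: a_k = 2, 4, 8, 16, 32, 64, 128, 256, …
g: a_k = 0, -3, 0, 9, 0, -243/5, 0, 2187/7, …
h₀=f·g: eliminate ⇒ L₀, order ≤ 1·2.
h=∫₀ˣh₀: take L = L₀·Dx.
L = 36·x·Dx + (4 - 18·x + 72·x^2)·Dx^2 + (-1 + 2·x - 9·x^2 + 18·x^3)·Dx^3  (order 3).
h: a_k = 0, 0, -3, -4, -3/2, -12/5, -101/5, -1212/35, …
ICs: h(0) = 0, h′(0) = 0, h′′(0) = -6.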